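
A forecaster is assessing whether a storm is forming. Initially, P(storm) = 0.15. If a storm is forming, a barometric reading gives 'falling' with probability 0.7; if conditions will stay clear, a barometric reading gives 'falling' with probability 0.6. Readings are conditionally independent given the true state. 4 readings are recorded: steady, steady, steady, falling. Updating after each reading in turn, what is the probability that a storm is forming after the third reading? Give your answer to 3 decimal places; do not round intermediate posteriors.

After 'steady': P(storm) = 0.3·0.1500 / (0.3·0.1500 + 0.4·0.8500) ≈ 0.1169
After 'steady': P(storm) = 0.3·0.1169 / (0.3·0.1169 + 0.4·0.8831) ≈ 0.0903
After 'steady': P(storm) = 0.3·0.0903 / (0.3·0.0903 + 0.4·0.9097) ≈ 0.0693

0.069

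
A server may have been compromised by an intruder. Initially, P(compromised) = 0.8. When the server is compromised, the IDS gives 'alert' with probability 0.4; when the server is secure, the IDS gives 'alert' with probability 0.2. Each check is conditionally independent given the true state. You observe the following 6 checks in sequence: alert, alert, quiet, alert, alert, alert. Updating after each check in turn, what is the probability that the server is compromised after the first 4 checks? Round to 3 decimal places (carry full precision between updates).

0.960

After 'alert': P(compromised) = 0.4·0.8000 / (0.4·0.8000 + 0.2·0.2000) ≈ 0.8889
After 'alert': P(compromised) = 0.4·0.8889 / (0.4·0.8889 + 0.2·0.1111) ≈ 0.9412
After 'quiet': P(compromised) = 0.6·0.9412 / (0.6·0.9412 + 0.8·0.0588) ≈ 0.9231
After 'alert': P(compromised) = 0.4·0.9231 / (0.4·0.9231 + 0.2·0.0769) ≈ 0.9600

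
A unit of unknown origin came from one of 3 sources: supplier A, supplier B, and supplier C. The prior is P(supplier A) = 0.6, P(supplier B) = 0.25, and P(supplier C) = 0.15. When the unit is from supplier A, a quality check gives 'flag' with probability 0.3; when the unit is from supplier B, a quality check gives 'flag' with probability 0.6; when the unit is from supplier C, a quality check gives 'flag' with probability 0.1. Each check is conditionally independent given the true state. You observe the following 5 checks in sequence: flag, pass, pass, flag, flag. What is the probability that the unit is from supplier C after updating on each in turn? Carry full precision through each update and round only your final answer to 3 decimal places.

Apply Bayes' rule sequentially, carrying P(supplier C) forward.
After 'flag': normaliser = 0.3·0.6000 + 0.6·0.2500 + 0.1·0.1500; P(supplier A) ≈ 0.5217, P(supplier B) ≈ 0.4348, P(supplier C) ≈ 0.0435
After 'pass': normaliser = 0.7·0.5217 + 0.4·0.4348 + 0.9·0.0435; P(supplier A) ≈ 0.6316, P(supplier B) ≈ 0.3008, P(supplier C) ≈ 0.0677
After 'pass': normaliser = 0.7·0.6316 + 0.4·0.3008 + 0.9·0.0677; P(supplier A) ≈ 0.7093, P(supplier B) ≈ 0.1930, P(supplier C) ≈ 0.0977
After 'flag': normaliser = 0.3·0.7093 + 0.6·0.1930 + 0.1·0.0977; P(supplier A) ≈ 0.6289, P(supplier B) ≈ 0.3422, P(supplier C) ≈ 0.0289
After 'flag': normaliser = 0.3·0.6289 + 0.6·0.3422 + 0.1·0.0289; P(supplier A) ≈ 0.4753, P(supplier B) ≈ 0.5174, P(supplier C) ≈ 0.0073

0.007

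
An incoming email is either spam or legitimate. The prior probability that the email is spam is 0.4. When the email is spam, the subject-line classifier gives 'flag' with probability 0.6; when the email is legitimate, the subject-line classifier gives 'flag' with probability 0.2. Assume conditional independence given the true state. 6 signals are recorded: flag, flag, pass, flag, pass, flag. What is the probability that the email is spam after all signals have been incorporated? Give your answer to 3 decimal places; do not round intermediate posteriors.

After 'flag': P(spam) = 0.6·0.4000 / (0.6·0.4000 + 0.2·0.6000) ≈ 0.6667
After 'flag': P(spam) = 0.6·0.6667 / (0.6·0.6667 + 0.2·0.3333) ≈ 0.8571
After 'pass': P(spam) = 0.4·0.8571 / (0.4·0.8571 + 0.8·0.1429) ≈ 0.7500
After 'flag': P(spam) = 0.6·0.7500 / (0.6·0.7500 + 0.2·0.2500) ≈ 0.9000
After 'pass': P(spam) = 0.4·0.9000 / (0.4·0.9000 + 0.8·0.1000) ≈ 0.8182
After 'flag': P(spam) = 0.6·0.8182 / (0.6·0.8182 + 0.2·0.1818) ≈ 0.9310

0.931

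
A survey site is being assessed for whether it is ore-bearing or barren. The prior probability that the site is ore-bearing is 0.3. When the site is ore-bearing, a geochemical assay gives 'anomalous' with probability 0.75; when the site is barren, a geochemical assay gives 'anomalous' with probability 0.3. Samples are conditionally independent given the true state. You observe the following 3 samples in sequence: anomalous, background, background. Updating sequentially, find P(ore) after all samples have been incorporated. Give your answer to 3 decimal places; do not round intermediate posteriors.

After 'anomalous': P(ore) = 0.75·0.3000 / (0.75·0.3000 + 0.3·0.7000) ≈ 0.5172
After 'background': P(ore) = 0.25·0.5172 / (0.25·0.5172 + 0.7·0.4828) ≈ 0.2768
After 'background': P(ore) = 0.25·0.2768 / (0.25·0.2768 + 0.7·0.7232) ≈ 0.1202

0.120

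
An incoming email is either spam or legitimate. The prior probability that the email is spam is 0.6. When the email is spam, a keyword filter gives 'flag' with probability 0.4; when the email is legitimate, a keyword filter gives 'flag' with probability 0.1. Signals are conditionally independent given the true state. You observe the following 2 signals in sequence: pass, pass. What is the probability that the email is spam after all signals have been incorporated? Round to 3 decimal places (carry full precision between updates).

After 'pass': P(spam) = 0.6·0.6000 / (0.6·0.6000 + 0.9·0.4000) ≈ 0.5000
After 'pass': P(spam) = 0.6·0.5000 / (0.6·0.5000 + 0.9·0.5000) ≈ 0.4000

0.400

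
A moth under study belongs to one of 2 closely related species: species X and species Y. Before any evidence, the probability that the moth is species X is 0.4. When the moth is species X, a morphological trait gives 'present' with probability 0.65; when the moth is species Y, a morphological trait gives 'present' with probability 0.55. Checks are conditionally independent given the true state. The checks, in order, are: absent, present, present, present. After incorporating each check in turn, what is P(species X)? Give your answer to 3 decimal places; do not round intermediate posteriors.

0.461

Each posterior becomes the prior for the next update.
After 'absent': P(species X) = 0.35·0.4000 / (0.35·0.4000 + 0.45·0.6000) ≈ 0.3415
After 'present': P(species X) = 0.65·0.3415 / (0.65·0.3415 + 0.55·0.6585) ≈ 0.3800
After 'present': P(species X) = 0.65·0.3800 / (0.65·0.3800 + 0.55·0.6200) ≈ 0.4200
After 'present': P(species X) = 0.65·0.4200 / (0.65·0.4200 + 0.55·0.5800) ≈ 0.4612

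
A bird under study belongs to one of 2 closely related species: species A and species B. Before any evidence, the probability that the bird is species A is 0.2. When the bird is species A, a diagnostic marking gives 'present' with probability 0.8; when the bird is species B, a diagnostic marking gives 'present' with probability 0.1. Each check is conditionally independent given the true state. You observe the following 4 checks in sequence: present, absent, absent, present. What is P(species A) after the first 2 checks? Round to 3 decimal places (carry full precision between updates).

0.308

Each posterior becomes the prior for the next update.
After 'present': P(species A) = 0.8·0.2000 / (0.8·0.2000 + 0.1·0.8000) ≈ 0.6667
After 'absent': P(species A) = 0.2·0.6667 / (0.2·0.6667 + 0.9·0.3333) ≈ 0.3077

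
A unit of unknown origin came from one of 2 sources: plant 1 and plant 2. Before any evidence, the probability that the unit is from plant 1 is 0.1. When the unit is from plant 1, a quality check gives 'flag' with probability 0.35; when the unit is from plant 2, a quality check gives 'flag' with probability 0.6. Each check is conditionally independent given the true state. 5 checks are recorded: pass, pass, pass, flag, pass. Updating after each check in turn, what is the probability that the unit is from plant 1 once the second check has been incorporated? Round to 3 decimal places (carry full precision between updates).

After 'pass': P(plant 1) = 0.65·0.1000 / (0.65·0.1000 + 0.4·0.9000) ≈ 0.1529
After 'pass': P(plant 1) = 0.65·0.1529 / (0.65·0.1529 + 0.4·0.8471) ≈ 0.2268

0.227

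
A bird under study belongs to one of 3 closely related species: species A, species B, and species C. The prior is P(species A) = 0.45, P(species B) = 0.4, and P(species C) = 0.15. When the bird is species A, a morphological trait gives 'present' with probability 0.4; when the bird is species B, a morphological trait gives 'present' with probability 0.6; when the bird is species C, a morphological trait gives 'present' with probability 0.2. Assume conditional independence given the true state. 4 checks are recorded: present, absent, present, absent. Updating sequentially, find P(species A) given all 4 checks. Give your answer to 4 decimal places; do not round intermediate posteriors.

After 'present': normaliser = 0.4·0.4500 + 0.6·0.4000 + 0.2·0.1500; P(species A) ≈ 0.4000, P(species B) ≈ 0.5333, P(species C) ≈ 0.0667
After 'absent': normaliser = 0.6·0.4000 + 0.4·0.5333 + 0.8·0.0667; P(species A) ≈ 0.4737, P(species B) ≈ 0.4211, P(species C) ≈ 0.1053
After 'present': normaliser = 0.4·0.4737 + 0.6·0.4211 + 0.2·0.1053; P(species A) ≈ 0.4091, P(species B) ≈ 0.5455, P(species C) ≈ 0.0455
After 'absent': normaliser = 0.6·0.4091 + 0.4·0.5455 + 0.8·0.0455; P(species A) ≈ 0.4909, P(species B) ≈ 0.4364, P(species C) ≈ 0.0727

0.4909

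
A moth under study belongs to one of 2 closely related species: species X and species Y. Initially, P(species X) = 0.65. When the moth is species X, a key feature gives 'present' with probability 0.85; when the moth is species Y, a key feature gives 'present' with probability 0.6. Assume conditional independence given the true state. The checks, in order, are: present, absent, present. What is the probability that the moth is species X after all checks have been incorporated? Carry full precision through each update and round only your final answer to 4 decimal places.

After 'present': P(species X) = 0.85·0.6500 / (0.85·0.6500 + 0.6·0.3500) ≈ 0.7246
After 'absent': P(species X) = 0.15·0.7246 / (0.15·0.7246 + 0.4·0.2754) ≈ 0.4966
After 'present': P(species X) = 0.85·0.4966 / (0.85·0.4966 + 0.6·0.5034) ≈ 0.5829

0.5829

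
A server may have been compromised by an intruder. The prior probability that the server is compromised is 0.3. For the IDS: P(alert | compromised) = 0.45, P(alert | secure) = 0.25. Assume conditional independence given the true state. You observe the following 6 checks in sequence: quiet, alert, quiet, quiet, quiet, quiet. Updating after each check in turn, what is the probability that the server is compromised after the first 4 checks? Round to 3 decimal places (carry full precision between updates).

0.233

After 'quiet': P(compromised) = 0.55·0.3000 / (0.55·0.3000 + 0.75·0.7000) ≈ 0.2391
After 'alert': P(compromised) = 0.45·0.2391 / (0.45·0.2391 + 0.25·0.7609) ≈ 0.3613
After 'quiet': P(compromised) = 0.55·0.3613 / (0.55·0.3613 + 0.75·0.6387) ≈ 0.2932
After 'quiet': P(compromised) = 0.55·0.2932 / (0.55·0.2932 + 0.75·0.7068) ≈ 0.2333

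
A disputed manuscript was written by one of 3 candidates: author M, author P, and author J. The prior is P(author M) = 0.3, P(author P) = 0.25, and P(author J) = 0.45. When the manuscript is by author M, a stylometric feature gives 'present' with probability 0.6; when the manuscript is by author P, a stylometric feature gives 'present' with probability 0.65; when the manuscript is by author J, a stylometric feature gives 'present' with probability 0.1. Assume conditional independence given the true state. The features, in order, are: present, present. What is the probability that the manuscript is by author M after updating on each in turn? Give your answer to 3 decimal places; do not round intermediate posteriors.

0.495

Apply Bayes' rule sequentially, carrying P(author M) forward.
After 'present': normaliser = 0.6·0.3000 + 0.65·0.2500 + 0.1·0.4500; P(author M) ≈ 0.4645, P(author P) ≈ 0.4194, P(author J) ≈ 0.1161
After 'present': normaliser = 0.6·0.4645 + 0.65·0.4194 + 0.1·0.1161; P(author M) ≈ 0.4951, P(author P) ≈ 0.4842, P(author J) ≈ 0.0206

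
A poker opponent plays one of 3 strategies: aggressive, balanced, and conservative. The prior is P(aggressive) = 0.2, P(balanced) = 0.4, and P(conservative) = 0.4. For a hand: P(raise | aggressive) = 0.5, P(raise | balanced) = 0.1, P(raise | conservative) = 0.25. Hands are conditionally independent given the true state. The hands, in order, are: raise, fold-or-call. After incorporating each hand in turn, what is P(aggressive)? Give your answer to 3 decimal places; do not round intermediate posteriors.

0.311

After 'raise': normaliser = 0.5·0.2000 + 0.1·0.4000 + 0.25·0.4000; P(aggressive) ≈ 0.4167, P(balanced) ≈ 0.1667, P(conservative) ≈ 0.4167
After 'fold-or-call': normaliser = 0.5·0.4167 + 0.9·0.1667 + 0.75·0.4167; P(aggressive) ≈ 0.3106, P(balanced) ≈ 0.2236, P(conservative) ≈ 0.4658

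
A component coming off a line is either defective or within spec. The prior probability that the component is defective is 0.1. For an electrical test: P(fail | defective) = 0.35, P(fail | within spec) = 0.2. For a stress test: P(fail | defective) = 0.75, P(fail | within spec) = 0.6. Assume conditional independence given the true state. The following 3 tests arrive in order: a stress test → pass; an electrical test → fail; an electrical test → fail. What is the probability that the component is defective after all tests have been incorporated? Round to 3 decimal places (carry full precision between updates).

After a stress test='pass': P(defective) = 0.25·0.1000 / (0.25·0.1000 + 0.4·0.9000) ≈ 0.0649
After an electrical test='fail': P(defective) = 0.35·0.0649 / (0.35·0.0649 + 0.2·0.9351) ≈ 0.1084
After an electrical test='fail': P(defective) = 0.35·0.1084 / (0.35·0.1084 + 0.2·0.8916) ≈ 0.1754

0.175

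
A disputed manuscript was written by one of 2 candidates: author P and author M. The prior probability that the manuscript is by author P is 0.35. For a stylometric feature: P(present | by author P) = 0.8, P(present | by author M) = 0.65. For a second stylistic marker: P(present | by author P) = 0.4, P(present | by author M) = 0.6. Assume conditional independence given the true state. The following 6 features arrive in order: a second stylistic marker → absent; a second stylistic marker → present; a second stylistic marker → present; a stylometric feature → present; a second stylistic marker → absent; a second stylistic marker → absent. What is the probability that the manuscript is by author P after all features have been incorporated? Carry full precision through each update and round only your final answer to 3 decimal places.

Each posterior becomes the prior for the next update.
After a second stylistic marker='absent': P(author P) = 0.6·0.3500 / (0.6·0.3500 + 0.4·0.6500) ≈ 0.4468
After a second stylistic marker='present': P(author P) = 0.4·0.4468 / (0.4·0.4468 + 0.6·0.5532) ≈ 0.3500
After a second stylistic marker='present': P(author P) = 0.4·0.3500 / (0.4·0.3500 + 0.6·0.6500) ≈ 0.2642
After a stylometric feature='present': P(author P) = 0.8·0.2642 / (0.8·0.2642 + 0.65·0.7358) ≈ 0.3064
After a second stylistic marker='absent': P(author P) = 0.6·0.3064 / (0.6·0.3064 + 0.4·0.6936) ≈ 0.3986
After a second stylistic marker='absent': P(author P) = 0.6·0.3986 / (0.6·0.3986 + 0.4·0.6014) ≈ 0.4985

0.499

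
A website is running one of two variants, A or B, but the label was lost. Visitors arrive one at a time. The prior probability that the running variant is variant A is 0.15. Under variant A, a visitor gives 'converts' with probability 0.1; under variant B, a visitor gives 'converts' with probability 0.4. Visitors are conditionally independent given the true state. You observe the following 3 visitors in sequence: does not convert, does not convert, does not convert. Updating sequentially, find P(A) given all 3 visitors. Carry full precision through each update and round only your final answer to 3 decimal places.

0.373

After 'does not convert': P(A) = 0.9·0.1500 / (0.9·0.1500 + 0.6·0.8500) ≈ 0.2093
After 'does not convert': P(A) = 0.9·0.2093 / (0.9·0.2093 + 0.6·0.7907) ≈ 0.2842
After 'does not convert': P(A) = 0.9·0.2842 / (0.9·0.2842 + 0.6·0.7158) ≈ 0.3733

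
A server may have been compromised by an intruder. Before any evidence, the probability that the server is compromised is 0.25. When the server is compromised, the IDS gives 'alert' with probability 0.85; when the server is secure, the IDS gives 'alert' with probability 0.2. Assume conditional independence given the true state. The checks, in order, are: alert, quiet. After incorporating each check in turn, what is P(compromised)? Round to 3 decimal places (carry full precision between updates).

0.210

After 'alert': P(compromised) = 0.85·0.2500 / (0.85·0.2500 + 0.2·0.7500) ≈ 0.5862
After 'quiet': P(compromised) = 0.15·0.5862 / (0.15·0.5862 + 0.8·0.4138) ≈ 0.2099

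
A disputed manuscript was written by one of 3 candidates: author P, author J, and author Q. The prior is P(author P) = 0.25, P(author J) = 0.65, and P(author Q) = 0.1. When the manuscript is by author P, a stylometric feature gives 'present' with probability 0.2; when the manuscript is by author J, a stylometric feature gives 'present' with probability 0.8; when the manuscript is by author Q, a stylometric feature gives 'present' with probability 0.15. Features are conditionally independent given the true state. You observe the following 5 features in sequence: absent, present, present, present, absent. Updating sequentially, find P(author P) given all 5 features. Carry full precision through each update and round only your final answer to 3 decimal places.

0.086

After 'absent': normaliser = 0.8·0.2500 + 0.2·0.6500 + 0.85·0.1000; P(author P) ≈ 0.4819, P(author J) ≈ 0.3133, P(author Q) ≈ 0.2048
After 'present': normaliser = 0.2·0.4819 + 0.8·0.3133 + 0.15·0.2048; P(author P) ≈ 0.2552, P(author J) ≈ 0.6635, P(author Q) ≈ 0.0813
After 'present': normaliser = 0.2·0.2552 + 0.8·0.6635 + 0.15·0.0813; P(author P) ≈ 0.0859, P(author J) ≈ 0.8935, P(author Q) ≈ 0.0205
After 'present': normaliser = 0.2·0.0859 + 0.8·0.8935 + 0.15·0.0205; P(author P) ≈ 0.0234, P(author J) ≈ 0.9724, P(author Q) ≈ 0.0042
After 'absent': normaliser = 0.8·0.0234 + 0.2·0.9724 + 0.85·0.0042; P(author P) ≈ 0.0863, P(author J) ≈ 0.8973, P(author Q) ≈ 0.0164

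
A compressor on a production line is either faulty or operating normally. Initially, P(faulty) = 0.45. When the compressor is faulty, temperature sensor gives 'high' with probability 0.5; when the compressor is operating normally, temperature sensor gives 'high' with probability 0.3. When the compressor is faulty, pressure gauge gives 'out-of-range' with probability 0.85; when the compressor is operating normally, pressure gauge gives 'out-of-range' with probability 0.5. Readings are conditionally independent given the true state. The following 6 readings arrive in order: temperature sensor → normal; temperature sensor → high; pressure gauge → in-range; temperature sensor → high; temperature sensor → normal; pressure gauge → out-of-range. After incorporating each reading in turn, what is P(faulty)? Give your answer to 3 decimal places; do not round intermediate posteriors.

0.372

After temperature sensor='normal': P(faulty) = 0.5·0.4500 / (0.5·0.4500 + 0.7·0.5500) ≈ 0.3689
After temperature sensor='high': P(faulty) = 0.5·0.3689 / (0.5·0.3689 + 0.3·0.6311) ≈ 0.4934
After pressure gauge='in-range': P(faulty) = 0.15·0.4934 / (0.15·0.4934 + 0.5·0.5066) ≈ 0.2261
After temperature sensor='high': P(faulty) = 0.5·0.2261 / (0.5·0.2261 + 0.3·0.7739) ≈ 0.3275
After temperature sensor='normal': P(faulty) = 0.5·0.3275 / (0.5·0.3275 + 0.7·0.6725) ≈ 0.2581
After pressure gauge='out-of-range': P(faulty) = 0.85·0.2581 / (0.85·0.2581 + 0.5·0.7419) ≈ 0.3716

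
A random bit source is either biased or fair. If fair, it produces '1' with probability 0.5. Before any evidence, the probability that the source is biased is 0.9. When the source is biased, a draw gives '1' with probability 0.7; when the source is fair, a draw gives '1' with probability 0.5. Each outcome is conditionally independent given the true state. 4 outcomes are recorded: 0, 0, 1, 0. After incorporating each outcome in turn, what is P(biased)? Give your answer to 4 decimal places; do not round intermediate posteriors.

Each posterior becomes the prior for the next update.
After '0': P(biased) = 0.3·0.9000 / (0.3·0.9000 + 0.5·0.1000) ≈ 0.8438
After '0': P(biased) = 0.3·0.8438 / (0.3·0.8438 + 0.5·0.1562) ≈ 0.7642
After '1': P(biased) = 0.7·0.7642 / (0.7·0.7642 + 0.5·0.2358) ≈ 0.8194
After '0': P(biased) = 0.3·0.8194 / (0.3·0.8194 + 0.5·0.1806) ≈ 0.7313

0.7313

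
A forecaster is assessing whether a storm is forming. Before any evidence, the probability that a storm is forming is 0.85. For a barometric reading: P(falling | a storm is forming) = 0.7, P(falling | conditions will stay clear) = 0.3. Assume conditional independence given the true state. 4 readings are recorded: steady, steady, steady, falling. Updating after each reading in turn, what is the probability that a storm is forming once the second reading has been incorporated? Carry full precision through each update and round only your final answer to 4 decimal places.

0.5100

Each posterior becomes the prior for the next update.
After 'steady': P(storm) = 0.3·0.8500 / (0.3·0.8500 + 0.7·0.1500) ≈ 0.7083
After 'steady': P(storm) = 0.3·0.7083 / (0.3·0.7083 + 0.7·0.2917) ≈ 0.5100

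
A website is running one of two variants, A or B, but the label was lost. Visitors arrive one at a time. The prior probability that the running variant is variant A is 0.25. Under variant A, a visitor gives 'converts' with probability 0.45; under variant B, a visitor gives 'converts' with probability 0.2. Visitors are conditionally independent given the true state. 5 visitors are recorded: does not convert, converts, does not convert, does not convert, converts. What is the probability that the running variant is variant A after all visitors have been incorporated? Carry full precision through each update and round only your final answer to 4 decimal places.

Each posterior becomes the prior for the next update.
After 'does not convert': P(A) = 0.55·0.2500 / (0.55·0.2500 + 0.8·0.7500) ≈ 0.1864
After 'converts': P(A) = 0.45·0.1864 / (0.45·0.1864 + 0.2·0.8136) ≈ 0.3402
After 'does not convert': P(A) = 0.55·0.3402 / (0.55·0.3402 + 0.8·0.6598) ≈ 0.2617
After 'does not convert': P(A) = 0.55·0.2617 / (0.55·0.2617 + 0.8·0.7383) ≈ 0.1960
After 'converts': P(A) = 0.45·0.1960 / (0.45·0.1960 + 0.2·0.8040) ≈ 0.3542

0.3542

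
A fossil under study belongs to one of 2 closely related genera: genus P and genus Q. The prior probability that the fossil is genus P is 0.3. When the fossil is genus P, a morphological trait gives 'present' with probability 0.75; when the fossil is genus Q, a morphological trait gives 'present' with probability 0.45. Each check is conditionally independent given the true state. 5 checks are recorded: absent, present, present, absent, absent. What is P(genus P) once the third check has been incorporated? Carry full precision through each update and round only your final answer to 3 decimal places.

0.351

Apply Bayes' rule sequentially, carrying P(genus P) forward.
After 'absent': P(genus P) = 0.25·0.3000 / (0.25·0.3000 + 0.55·0.7000) ≈ 0.1630
After 'present': P(genus P) = 0.75·0.1630 / (0.75·0.1630 + 0.45·0.8370) ≈ 0.2451
After 'present': P(genus P) = 0.75·0.2451 / (0.75·0.2451 + 0.45·0.7549) ≈ 0.3511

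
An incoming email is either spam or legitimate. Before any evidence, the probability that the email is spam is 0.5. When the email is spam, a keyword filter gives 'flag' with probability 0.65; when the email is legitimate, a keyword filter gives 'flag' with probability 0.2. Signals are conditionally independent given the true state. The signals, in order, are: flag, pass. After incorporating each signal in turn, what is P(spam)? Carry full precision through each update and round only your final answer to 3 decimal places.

0.587

After 'flag': P(spam) = 0.65·0.5000 / (0.65·0.5000 + 0.2·0.5000) ≈ 0.7647
After 'pass': P(spam) = 0.35·0.7647 / (0.35·0.7647 + 0.8·0.2353) ≈ 0.5871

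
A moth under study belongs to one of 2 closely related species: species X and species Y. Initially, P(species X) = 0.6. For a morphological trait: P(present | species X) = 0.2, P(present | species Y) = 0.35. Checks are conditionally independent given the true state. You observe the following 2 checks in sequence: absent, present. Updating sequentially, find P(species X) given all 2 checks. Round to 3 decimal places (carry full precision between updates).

After 'absent': P(species X) = 0.8·0.6000 / (0.8·0.6000 + 0.65·0.4000) ≈ 0.6486
After 'present': P(species X) = 0.2·0.6486 / (0.2·0.6486 + 0.35·0.3514) ≈ 0.5134

0.513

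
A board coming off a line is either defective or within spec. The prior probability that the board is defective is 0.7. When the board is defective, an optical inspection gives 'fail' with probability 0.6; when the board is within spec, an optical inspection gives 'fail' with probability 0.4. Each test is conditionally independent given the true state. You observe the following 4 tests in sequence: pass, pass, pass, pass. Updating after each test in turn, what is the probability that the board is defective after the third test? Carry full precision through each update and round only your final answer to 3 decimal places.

0.409

After 'pass': P(defective) = 0.4·0.7000 / (0.4·0.7000 + 0.6·0.3000) ≈ 0.6087
After 'pass': P(defective) = 0.4·0.6087 / (0.4·0.6087 + 0.6·0.3913) ≈ 0.5091
After 'pass': P(defective) = 0.4·0.5091 / (0.4·0.5091 + 0.6·0.4909) ≈ 0.4088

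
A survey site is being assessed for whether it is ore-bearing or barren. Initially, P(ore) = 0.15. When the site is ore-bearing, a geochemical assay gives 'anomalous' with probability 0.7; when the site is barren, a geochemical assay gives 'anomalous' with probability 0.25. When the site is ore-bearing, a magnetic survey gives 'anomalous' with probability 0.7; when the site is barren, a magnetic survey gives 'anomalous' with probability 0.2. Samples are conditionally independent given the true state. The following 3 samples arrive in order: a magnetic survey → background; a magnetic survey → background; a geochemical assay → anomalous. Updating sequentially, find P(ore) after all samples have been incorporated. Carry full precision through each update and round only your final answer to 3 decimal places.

0.065

After a magnetic survey='background': P(ore) = 0.3·0.1500 / (0.3·0.1500 + 0.8·0.8500) ≈ 0.0621
After a magnetic survey='background': P(ore) = 0.3·0.0621 / (0.3·0.0621 + 0.8·0.9379) ≈ 0.0242
After a geochemical assay='anomalous': P(ore) = 0.7·0.0242 / (0.7·0.0242 + 0.25·0.9758) ≈ 0.0650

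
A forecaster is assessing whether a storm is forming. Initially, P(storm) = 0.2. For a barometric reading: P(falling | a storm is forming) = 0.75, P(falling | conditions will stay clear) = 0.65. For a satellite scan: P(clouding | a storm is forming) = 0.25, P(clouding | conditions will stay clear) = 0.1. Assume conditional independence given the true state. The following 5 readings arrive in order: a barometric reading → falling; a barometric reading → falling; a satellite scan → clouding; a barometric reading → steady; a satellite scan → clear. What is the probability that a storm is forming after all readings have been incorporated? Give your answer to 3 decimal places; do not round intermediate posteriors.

0.331

After a barometric reading='falling': P(storm) = 0.75·0.2000 / (0.75·0.2000 + 0.65·0.8000) ≈ 0.2239
After a barometric reading='falling': P(storm) = 0.75·0.2239 / (0.75·0.2239 + 0.65·0.7761) ≈ 0.2497
After a satellite scan='clouding': P(storm) = 0.25·0.2497 / (0.25·0.2497 + 0.1·0.7503) ≈ 0.4542
After a barometric reading='steady': P(storm) = 0.25·0.4542 / (0.25·0.4542 + 0.35·0.5458) ≈ 0.3728
After a satellite scan='clear': P(storm) = 0.75·0.3728 / (0.75·0.3728 + 0.9·0.6272) ≈ 0.3312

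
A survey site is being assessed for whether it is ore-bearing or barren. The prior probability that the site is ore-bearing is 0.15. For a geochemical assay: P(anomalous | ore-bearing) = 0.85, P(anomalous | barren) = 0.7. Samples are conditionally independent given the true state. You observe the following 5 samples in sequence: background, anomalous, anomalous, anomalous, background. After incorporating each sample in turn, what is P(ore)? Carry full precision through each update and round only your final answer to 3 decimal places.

0.073

Each posterior becomes the prior for the next update.
After 'background': P(ore) = 0.15·0.1500 / (0.15·0.1500 + 0.3·0.8500) ≈ 0.0811
After 'anomalous': P(ore) = 0.85·0.0811 / (0.85·0.0811 + 0.7·0.9189) ≈ 0.0968
After 'anomalous': P(ore) = 0.85·0.0968 / (0.85·0.0968 + 0.7·0.9032) ≈ 0.1151
After 'anomalous': P(ore) = 0.85·0.1151 / (0.85·0.1151 + 0.7·0.8849) ≈ 0.1364
After 'background': P(ore) = 0.15·0.1364 / (0.15·0.1364 + 0.3·0.8636) ≈ 0.0732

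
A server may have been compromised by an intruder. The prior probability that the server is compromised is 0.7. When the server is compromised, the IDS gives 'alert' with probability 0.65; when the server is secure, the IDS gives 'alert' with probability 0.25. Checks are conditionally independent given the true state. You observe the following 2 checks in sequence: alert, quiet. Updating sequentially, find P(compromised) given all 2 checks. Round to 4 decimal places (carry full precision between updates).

After 'alert': P(compromised) = 0.65·0.7000 / (0.65·0.7000 + 0.25·0.3000) ≈ 0.8585
After 'quiet': P(compromised) = 0.35·0.8585 / (0.35·0.8585 + 0.75·0.1415) ≈ 0.7390

0.7390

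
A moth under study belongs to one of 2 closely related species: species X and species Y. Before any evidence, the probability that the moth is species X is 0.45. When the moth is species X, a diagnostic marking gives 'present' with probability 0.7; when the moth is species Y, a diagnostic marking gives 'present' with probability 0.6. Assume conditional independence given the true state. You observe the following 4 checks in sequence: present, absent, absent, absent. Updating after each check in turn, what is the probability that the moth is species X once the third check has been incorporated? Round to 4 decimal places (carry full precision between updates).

After 'present': P(species X) = 0.7·0.4500 / (0.7·0.4500 + 0.6·0.5500) ≈ 0.4884
After 'absent': P(species X) = 0.3·0.4884 / (0.3·0.4884 + 0.4·0.5116) ≈ 0.4172
After 'absent': P(species X) = 0.3·0.4172 / (0.3·0.4172 + 0.4·0.5828) ≈ 0.3494

0.3494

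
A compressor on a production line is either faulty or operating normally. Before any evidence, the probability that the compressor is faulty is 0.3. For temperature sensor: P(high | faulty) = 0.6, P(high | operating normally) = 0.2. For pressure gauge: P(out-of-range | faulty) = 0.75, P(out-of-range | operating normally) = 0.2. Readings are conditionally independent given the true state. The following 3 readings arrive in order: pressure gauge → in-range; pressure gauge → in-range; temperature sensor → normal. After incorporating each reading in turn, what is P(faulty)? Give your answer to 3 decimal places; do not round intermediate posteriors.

After pressure gauge='in-range': P(faulty) = 0.25·0.3000 / (0.25·0.3000 + 0.8·0.7000) ≈ 0.1181
After pressure gauge='in-range': P(faulty) = 0.25·0.1181 / (0.25·0.1181 + 0.8·0.8819) ≈ 0.0402
After temperature sensor='normal': P(faulty) = 0.4·0.0402 / (0.4·0.0402 + 0.8·0.9598) ≈ 0.0205

0.020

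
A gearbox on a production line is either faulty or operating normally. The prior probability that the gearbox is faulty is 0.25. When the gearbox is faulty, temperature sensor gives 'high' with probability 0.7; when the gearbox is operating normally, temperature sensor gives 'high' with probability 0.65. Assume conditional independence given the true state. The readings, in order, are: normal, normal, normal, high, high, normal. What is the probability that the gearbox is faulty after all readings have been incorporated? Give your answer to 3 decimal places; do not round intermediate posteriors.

0.173

Apply Bayes' rule sequentially, carrying P(faulty) forward.
After 'normal': P(faulty) = 0.3·0.2500 / (0.3·0.2500 + 0.35·0.7500) ≈ 0.2222
After 'normal': P(faulty) = 0.3·0.2222 / (0.3·0.2222 + 0.35·0.7778) ≈ 0.1967
After 'normal': P(faulty) = 0.3·0.1967 / (0.3·0.1967 + 0.35·0.8033) ≈ 0.1735
After 'high': P(faulty) = 0.7·0.1735 / (0.7·0.1735 + 0.65·0.8265) ≈ 0.1844
After 'high': P(faulty) = 0.7·0.1844 / (0.7·0.1844 + 0.65·0.8156) ≈ 0.1958
After 'normal': P(faulty) = 0.3·0.1958 / (0.3·0.1958 + 0.35·0.8042) ≈ 0.1726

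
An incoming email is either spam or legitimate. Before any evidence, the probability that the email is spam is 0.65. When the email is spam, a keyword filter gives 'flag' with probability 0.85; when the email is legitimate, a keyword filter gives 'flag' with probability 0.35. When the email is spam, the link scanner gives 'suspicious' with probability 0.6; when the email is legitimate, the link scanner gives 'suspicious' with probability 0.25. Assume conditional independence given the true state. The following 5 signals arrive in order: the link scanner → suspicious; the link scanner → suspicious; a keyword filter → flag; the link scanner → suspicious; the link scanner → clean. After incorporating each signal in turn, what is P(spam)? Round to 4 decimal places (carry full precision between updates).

0.9708

After the link scanner='suspicious': P(spam) = 0.6·0.6500 / (0.6·0.6500 + 0.25·0.3500) ≈ 0.8168
After the link scanner='suspicious': P(spam) = 0.6·0.8168 / (0.6·0.8168 + 0.25·0.1832) ≈ 0.9145
After a keyword filter='flag': P(spam) = 0.85·0.9145 / (0.85·0.9145 + 0.35·0.0855) ≈ 0.9629
After the link scanner='suspicious': P(spam) = 0.6·0.9629 / (0.6·0.9629 + 0.25·0.0371) ≈ 0.9842
After the link scanner='clean': P(spam) = 0.4·0.9842 / (0.4·0.9842 + 0.75·0.0158) ≈ 0.9708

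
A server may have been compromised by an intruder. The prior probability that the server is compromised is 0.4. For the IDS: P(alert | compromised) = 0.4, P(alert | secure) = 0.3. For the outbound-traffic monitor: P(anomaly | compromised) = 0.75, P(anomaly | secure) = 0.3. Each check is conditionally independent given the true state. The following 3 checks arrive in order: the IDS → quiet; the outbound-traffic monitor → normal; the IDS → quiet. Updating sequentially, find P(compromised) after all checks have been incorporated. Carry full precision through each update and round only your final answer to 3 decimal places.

After the IDS='quiet': P(compromised) = 0.6·0.4000 / (0.6·0.4000 + 0.7·0.6000) ≈ 0.3636
After the outbound-traffic monitor='normal': P(compromised) = 0.25·0.3636 / (0.25·0.3636 + 0.7·0.6364) ≈ 0.1695
After the IDS='quiet': P(compromised) = 0.6·0.1695 / (0.6·0.1695 + 0.7·0.8305) ≈ 0.1489

0.149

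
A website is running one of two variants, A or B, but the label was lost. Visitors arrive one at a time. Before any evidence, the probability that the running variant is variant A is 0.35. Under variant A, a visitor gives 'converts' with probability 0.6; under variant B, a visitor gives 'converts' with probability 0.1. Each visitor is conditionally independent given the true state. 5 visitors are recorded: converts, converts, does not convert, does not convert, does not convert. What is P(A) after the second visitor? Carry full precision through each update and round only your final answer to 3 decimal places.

0.951

After 'converts': P(A) = 0.6·0.3500 / (0.6·0.3500 + 0.1·0.6500) ≈ 0.7636
After 'converts': P(A) = 0.6·0.7636 / (0.6·0.7636 + 0.1·0.2364) ≈ 0.9509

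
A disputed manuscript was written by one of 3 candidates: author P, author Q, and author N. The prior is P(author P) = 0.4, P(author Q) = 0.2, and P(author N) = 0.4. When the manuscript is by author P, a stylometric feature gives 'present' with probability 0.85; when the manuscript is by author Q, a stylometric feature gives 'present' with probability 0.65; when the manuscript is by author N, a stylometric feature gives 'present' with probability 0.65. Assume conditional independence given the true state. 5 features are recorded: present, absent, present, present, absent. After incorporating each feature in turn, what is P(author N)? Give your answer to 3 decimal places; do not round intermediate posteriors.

After 'present': normaliser = 0.85·0.4000 + 0.65·0.2000 + 0.65·0.4000; P(author P) ≈ 0.4658, P(author Q) ≈ 0.1781, P(author N) ≈ 0.3562
After 'absent': normaliser = 0.15·0.4658 + 0.35·0.1781 + 0.35·0.3562; P(author P) ≈ 0.2720, P(author Q) ≈ 0.2427, P(author N) ≈ 0.4853
After 'present': normaliser = 0.85·0.2720 + 0.65·0.2427 + 0.65·0.4853; P(author P) ≈ 0.3282, P(author Q) ≈ 0.2239, P(author N) ≈ 0.4479
After 'present': normaliser = 0.85·0.3282 + 0.65·0.2239 + 0.65·0.4479; P(author P) ≈ 0.3898, P(author Q) ≈ 0.2034, P(author N) ≈ 0.4068
After 'absent': normaliser = 0.15·0.3898 + 0.35·0.2034 + 0.35·0.4068; P(author P) ≈ 0.2150, P(author Q) ≈ 0.2617, P(author N) ≈ 0.5234

0.523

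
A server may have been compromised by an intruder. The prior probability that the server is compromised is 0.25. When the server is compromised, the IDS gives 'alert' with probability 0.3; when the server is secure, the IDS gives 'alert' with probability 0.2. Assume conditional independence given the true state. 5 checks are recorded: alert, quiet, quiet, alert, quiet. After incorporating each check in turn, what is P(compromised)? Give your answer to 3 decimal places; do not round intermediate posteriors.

0.334

After 'alert': P(compromised) = 0.3·0.2500 / (0.3·0.2500 + 0.2·0.7500) ≈ 0.3333
After 'quiet': P(compromised) = 0.7·0.3333 / (0.7·0.3333 + 0.8·0.6667) ≈ 0.3043
After 'quiet': P(compromised) = 0.7·0.3043 / (0.7·0.3043 + 0.8·0.6957) ≈ 0.2768
After 'alert': P(compromised) = 0.3·0.2768 / (0.3·0.2768 + 0.2·0.7232) ≈ 0.3648
After 'quiet': P(compromised) = 0.7·0.3648 / (0.7·0.3648 + 0.8·0.6352) ≈ 0.3344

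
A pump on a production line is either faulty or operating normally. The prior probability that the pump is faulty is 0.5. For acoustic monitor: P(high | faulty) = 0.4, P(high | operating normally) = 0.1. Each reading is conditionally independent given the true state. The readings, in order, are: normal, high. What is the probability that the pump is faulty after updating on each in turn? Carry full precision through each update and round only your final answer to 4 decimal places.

After 'normal': P(faulty) = 0.6·0.5000 / (0.6·0.5000 + 0.9·0.5000) ≈ 0.4000
After 'high': P(faulty) = 0.4·0.4000 / (0.4·0.4000 + 0.1·0.6000) ≈ 0.7273

0.7273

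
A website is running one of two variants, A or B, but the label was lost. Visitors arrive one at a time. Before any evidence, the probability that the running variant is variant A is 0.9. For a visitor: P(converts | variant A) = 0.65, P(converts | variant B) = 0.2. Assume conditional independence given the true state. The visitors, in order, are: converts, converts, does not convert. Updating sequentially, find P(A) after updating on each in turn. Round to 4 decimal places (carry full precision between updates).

After 'converts': P(A) = 0.65·0.9000 / (0.65·0.9000 + 0.2·0.1000) ≈ 0.9669
After 'converts': P(A) = 0.65·0.9669 / (0.65·0.9669 + 0.2·0.0331) ≈ 0.9896
After 'does not convert': P(A) = 0.35·0.9896 / (0.35·0.9896 + 0.8·0.0104) ≈ 0.9765

0.9765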